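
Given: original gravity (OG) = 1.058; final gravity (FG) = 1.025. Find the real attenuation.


AA = (OG−FG)/(OG−1)·100;  RA = AA·0.8192
AA = (1.058 − 1.025)/(1.058 − 1)·100 = 56.8966
RA = 56.8966·0.8192

46.6097 %


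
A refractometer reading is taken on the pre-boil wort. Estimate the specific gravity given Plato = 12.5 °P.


SG = 259/(259 − P)
SG = 259/(259 − 12.5)

1.0507


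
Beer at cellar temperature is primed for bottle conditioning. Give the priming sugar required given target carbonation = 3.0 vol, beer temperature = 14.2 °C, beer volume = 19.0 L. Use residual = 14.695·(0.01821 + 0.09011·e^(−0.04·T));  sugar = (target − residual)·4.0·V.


residual = 14.695·(0.01821 + 0.09011·e^(−0.04·14.2)) = 1.0179
sugar = (3.0 − 1.0179)·4.0·19.0

150.6362 g


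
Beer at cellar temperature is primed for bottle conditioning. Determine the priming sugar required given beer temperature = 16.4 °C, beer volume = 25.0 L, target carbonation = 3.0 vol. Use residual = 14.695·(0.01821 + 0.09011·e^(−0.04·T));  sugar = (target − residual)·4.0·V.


residual = 14.695·(0.01821 + 0.09011·e^(−0.04·16.4)) = 0.9547
sugar = (3.0 − 0.9547)·4.0·25.0

204.5264 g


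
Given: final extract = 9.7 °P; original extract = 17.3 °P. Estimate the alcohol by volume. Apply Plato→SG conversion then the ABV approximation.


SG = 259/(259 − P);  ABV = (OG − FG)·131.25
OG = 259/(259 − 17.3) = 1.0716
FG = 259/(259 − 9.7) = 1.0389
ABV = (1.0716 − 1.0389)·131.25

4.2876 % ABV


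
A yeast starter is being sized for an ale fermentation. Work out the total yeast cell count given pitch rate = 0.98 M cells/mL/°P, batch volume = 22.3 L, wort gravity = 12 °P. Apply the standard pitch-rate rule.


cells (billions) = rate · V_L · °P
cells = 0.98 · 22.3 · 12

262.2480 billion cells


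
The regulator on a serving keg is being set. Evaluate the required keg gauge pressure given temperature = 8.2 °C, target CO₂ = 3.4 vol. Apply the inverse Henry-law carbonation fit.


psi = vols/(0.01821 + 0.09011·e^(−0.04·T)) − 14.695
psi = 3.4/(0.01821 + 0.09011·e^(−0.04·8.2)) − 14.695

26.2088 psi


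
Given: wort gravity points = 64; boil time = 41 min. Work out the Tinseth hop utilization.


U = 1.65·0.000125^(GP/1000) · (1 − e^(−0.04·t))/4.15
bigness = 1.65·0.000125^(64/1000) = 0.9283
boil_factor = (1 − e^(−0.04·41))/4.15 = 0.1942
U = 0.9283 · 0.1942

0.1803


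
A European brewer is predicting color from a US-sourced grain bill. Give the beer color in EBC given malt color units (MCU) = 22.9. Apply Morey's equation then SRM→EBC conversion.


SRM = 1.4922·MCU^0.6859;  EBC = SRM·1.97
SRM = 1.4922·22.9^0.6859 = 12.7802
EBC = 12.7802·1.97

25.1770 EBC


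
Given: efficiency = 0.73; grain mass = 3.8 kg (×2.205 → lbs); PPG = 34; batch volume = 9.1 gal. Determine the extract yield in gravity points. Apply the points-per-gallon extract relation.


points = lbs × PPG × eff / vol
lbs = 3.8 × 2.205 = 8.3790
points = 8.3790 × 34 × 0.73 / 9.1

22.8535 points


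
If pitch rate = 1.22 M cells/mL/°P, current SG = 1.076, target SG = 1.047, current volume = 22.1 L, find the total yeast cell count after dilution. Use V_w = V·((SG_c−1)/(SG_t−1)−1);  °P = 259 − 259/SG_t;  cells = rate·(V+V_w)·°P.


V_w = 22.1·((1.076−1)/(1.047−1)−1) = 13.6362
V_final = 22.1 + 13.6362 = 35.7362
°P = 259 − 259/1.047 = 11.6266
cells = 1.22·35.7362·11.6266

506.8959 billion cells


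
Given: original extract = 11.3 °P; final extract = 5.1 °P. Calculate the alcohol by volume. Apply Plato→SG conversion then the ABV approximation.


SG = 259/(259 − P);  ABV = (OG − FG)·131.25
OG = 259/(259 − 11.3) = 1.0456
FG = 259/(259 − 5.1) = 1.0201
ABV = (1.0456 − 1.0201)·131.25

3.3512 % ABV


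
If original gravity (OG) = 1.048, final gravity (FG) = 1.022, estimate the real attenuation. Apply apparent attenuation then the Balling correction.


AA = (OG−FG)/(OG−1)·100;  RA = AA·0.8192
AA = (1.048 − 1.022)/(1.048 − 1)·100 = 54.1667
RA = 54.1667·0.8192

44.3733 %


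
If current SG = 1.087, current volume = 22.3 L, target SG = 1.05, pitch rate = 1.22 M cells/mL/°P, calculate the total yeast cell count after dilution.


V_w = V·((SG_c−1)/(SG_t−1)−1);  °P = 259 − 259/SG_t;  cells = rate·(V+V_w)·°P
V_w = 22.3·((1.087−1)/(1.05−1)−1) = 16.5020
V_final = 22.3 + 16.5020 = 38.8020
°P = 259 − 259/1.05 = 12.3333
cells = 1.22·38.8020·12.3333

583.8408 billion cells


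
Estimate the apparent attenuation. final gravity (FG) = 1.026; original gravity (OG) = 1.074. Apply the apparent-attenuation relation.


AA = (OG − FG)/(OG − 1) · 100
AA = (1.074 − 1.026)/(1.074 − 1) · 100

64.8649 %


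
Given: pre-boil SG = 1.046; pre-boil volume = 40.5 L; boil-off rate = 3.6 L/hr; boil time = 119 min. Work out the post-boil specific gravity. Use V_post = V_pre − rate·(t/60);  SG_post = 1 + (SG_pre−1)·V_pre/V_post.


V_post = 40.5 − 3.6·(119/60) = 33.3600
SG_post = 1 + (1.046 − 1)·40.5/33.3600

1.0558


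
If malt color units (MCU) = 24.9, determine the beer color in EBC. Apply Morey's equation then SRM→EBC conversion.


SRM = 1.4922·MCU^0.6859;  EBC = SRM·1.97
SRM = 1.4922·24.9^0.6859 = 13.5357
EBC = 13.5357·1.97

26.6653 EBC


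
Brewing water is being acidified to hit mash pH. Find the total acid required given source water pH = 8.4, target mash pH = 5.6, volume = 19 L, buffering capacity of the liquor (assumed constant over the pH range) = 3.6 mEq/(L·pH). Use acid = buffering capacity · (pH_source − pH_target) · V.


acid = 3.6 · (8.4 − 5.6) · 19

191.5200 mEq


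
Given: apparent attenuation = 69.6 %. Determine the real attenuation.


RA = AA · 0.8192
RA = 69.6 · 0.8192

57.0163 %


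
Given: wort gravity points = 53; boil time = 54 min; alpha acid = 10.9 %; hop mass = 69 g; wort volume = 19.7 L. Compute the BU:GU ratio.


U = 1.65·0.000125^(GP/1000)·(1−e^(−0.04t))/4.15;  IBU = (α/100)·m·U·1000/V;  BU:GU = IBU/GP
U = 1.65·0.000125^(53/1000)·(1−e^(−0.04·54))/4.15 = 0.2185
IBU = (10.9/100)·69·0.2185·1000/19.7 = 83.3998
BU:GU = 83.3998/53

1.5736


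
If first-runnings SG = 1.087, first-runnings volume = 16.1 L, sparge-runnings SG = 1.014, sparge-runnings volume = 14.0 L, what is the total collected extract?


total = Σ (SG_i − 1)·1000·V_i
first = (1.087 − 1)·1000·16.1 = 1400.7000
sparge = (1.014 − 1)·1000·14.0 = 196.0000
total = 1400.7000 + 196.0000

1596.7000 gravity·L


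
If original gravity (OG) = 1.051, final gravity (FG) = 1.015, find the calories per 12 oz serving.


ABW = (OG−FG)·131.25·0.79/FG;  °P = 259 − 259/SG (for OG→OE and FG→AE);  RE = 0.1808·OE + 0.8192·AE;  Cal = (6.9·ABW + 4·(RE−0.1))·FG·3.55
ABW = (1.051 − 1.015)·131.25·0.79/1.015 = 3.6776
OE = 259 − 259/1.051 = 12.5680 °P
AE = 259 − 259/1.015 = 3.8276 °P
RE = 0.1808·12.5680 + 0.8192·3.8276 = 5.4079 °P
Cal = (6.9·3.6776 + 4·(5.4079−0.1))·1.015·3.55

167.9359 kcal


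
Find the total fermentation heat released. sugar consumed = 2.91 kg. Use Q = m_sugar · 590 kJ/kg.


Q = 2.91 · 590

1716.9000 kJ


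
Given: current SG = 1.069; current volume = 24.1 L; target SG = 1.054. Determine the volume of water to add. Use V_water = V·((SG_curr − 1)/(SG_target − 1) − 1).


V_water = 24.1·((1.069 − 1)/(1.054 − 1) − 1)

6.6944 L


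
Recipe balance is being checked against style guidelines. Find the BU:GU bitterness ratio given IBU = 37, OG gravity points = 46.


BU:GU = IBU / OG_points
BU:GU = 37 / 46

0.8043


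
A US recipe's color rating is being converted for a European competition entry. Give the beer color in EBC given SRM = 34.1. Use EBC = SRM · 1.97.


EBC = 34.1 · 1.97

67.1770 EBC


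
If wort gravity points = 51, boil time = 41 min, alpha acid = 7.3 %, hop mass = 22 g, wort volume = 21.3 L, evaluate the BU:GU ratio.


U = 1.65·0.000125^(GP/1000)·(1−e^(−0.04t))/4.15;  IBU = (α/100)·m·U·1000/V;  BU:GU = IBU/GP
U = 1.65·0.000125^(51/1000)·(1−e^(−0.04·41))/4.15 = 0.2026
IBU = (7.3/100)·22·0.2026·1000/21.3 = 15.2788
BU:GU = 15.2788/51

0.2996


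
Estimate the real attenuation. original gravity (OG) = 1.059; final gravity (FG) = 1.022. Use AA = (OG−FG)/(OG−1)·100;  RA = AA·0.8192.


AA = (1.059 − 1.022)/(1.059 − 1)·100 = 62.7119
RA = 62.7119·0.8192

51.3736 %


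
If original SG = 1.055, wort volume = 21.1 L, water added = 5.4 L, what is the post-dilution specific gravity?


SG_new = 1 + (SG_old − 1)·V_old/(V_old + V_water)
pts = (1.055 − 1)·1000·21.1/(21.1 + 5.4) = 43.7925
SG_new = 1 + 43.7925/1000

1.0438


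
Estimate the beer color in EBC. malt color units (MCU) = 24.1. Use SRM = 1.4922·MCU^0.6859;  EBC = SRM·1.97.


SRM = 1.4922·24.1^0.6859 = 13.2359
EBC = 13.2359·1.97

26.0747 EBC


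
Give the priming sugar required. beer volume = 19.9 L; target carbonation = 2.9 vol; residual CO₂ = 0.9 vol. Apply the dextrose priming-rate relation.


sugar = (target − residual)·4.0·V
sugar = (2.9 − 0.9)·4.0·19.9

159.2000 g


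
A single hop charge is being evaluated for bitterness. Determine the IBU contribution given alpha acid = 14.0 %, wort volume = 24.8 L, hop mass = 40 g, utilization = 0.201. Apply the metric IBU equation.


IBU = (α/100)·mass·U·1000 / V
IBU = (14.0/100)·40·0.201·1000 / 24.8

45.3871 IBU


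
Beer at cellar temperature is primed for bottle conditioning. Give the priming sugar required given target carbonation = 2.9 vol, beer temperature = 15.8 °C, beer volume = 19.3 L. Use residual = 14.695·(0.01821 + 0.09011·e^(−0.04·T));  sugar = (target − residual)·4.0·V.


residual = 14.695·(0.01821 + 0.09011·e^(−0.04·15.8)) = 0.9714
sugar = (2.9 − 0.9714)·4.0·19.3

148.8858 g


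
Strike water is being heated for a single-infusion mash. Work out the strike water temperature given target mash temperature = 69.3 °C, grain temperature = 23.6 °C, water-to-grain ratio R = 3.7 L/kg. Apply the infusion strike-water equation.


T_strike = (0.41/R)·(T_mash − T_grain) + T_mash
T_strike = (0.41/3.7)·(69.3 − 23.6) + 69.3

74.3641 °C


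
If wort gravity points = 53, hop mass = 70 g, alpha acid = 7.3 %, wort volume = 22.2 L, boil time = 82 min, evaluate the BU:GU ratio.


U = 1.65·0.000125^(GP/1000)·(1−e^(−0.04t))/4.15;  IBU = (α/100)·m·U·1000/V;  BU:GU = IBU/GP
U = 1.65·0.000125^(53/1000)·(1−e^(−0.04·82))/4.15 = 0.2376
IBU = (7.3/100)·70·0.2376·1000/22.2 = 54.6994
BU:GU = 54.6994/53

1.0321


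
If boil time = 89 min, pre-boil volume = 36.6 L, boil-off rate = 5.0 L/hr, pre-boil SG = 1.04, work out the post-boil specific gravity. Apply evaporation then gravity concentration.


V_post = V_pre − rate·(t/60);  SG_post = 1 + (SG_pre−1)·V_pre/V_post
V_post = 36.6 − 5.0·(89/60) = 29.1833
SG_post = 1 + (1.04 − 1)·36.6/29.1833

1.0502


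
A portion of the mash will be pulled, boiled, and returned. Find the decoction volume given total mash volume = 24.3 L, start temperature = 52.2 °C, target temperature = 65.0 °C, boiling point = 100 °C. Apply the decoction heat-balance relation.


V_dec = V_total·(T_target − T_start)/(T_boil − T_start)
V_dec = 24.3·(65.0 − 52.2)/(100 − 52.2)

6.5071 L


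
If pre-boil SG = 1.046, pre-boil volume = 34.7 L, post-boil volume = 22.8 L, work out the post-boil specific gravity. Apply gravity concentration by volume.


SG_post = 1 + (SG_pre − 1)·V_pre/V_post
pts_pre = (1.046 − 1)·1000 = 46.0000
pts_post = 46.0000·34.7/22.8 = 70.0088
SG_post = 1 + 70.0088/1000

1.0700


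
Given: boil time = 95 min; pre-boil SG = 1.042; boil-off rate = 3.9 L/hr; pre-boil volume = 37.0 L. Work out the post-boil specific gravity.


V_post = V_pre − rate·(t/60);  SG_post = 1 + (SG_pre−1)·V_pre/V_post
V_post = 37.0 − 3.9·(95/60) = 30.8250
SG_post = 1 + (1.042 − 1)·37.0/30.8250

1.0504


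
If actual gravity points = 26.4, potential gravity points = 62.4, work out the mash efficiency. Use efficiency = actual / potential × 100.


efficiency = 26.4 / 62.4 × 100

42.3077 %


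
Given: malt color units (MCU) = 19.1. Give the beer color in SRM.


SRM = 1.4922 · MCU^0.6859
SRM = 1.4922 · 19.1^0.6859

11.2846 SRM


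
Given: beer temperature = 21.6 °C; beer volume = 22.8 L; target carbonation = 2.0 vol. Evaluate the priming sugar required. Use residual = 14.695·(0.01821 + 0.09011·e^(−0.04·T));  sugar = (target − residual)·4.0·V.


residual = 14.695·(0.01821 + 0.09011·e^(−0.04·21.6)) = 0.8257
sugar = (2.0 − 0.8257)·4.0·22.8

107.0965 g


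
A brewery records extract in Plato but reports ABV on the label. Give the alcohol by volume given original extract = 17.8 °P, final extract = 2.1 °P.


SG = 259/(259 − P);  ABV = (OG − FG)·131.25
OG = 259/(259 − 17.8) = 1.0738
FG = 259/(259 − 2.1) = 1.0082
ABV = (1.0738 − 1.0082)·131.25

8.6131 % ABV


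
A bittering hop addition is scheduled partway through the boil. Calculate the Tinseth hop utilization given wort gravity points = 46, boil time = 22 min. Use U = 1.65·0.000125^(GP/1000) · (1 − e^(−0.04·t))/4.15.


bigness = 1.65·0.000125^(46/1000) = 1.0913
boil_factor = (1 − e^(−0.04·22))/4.15 = 0.1410
U = 1.0913 · 0.1410

0.1539


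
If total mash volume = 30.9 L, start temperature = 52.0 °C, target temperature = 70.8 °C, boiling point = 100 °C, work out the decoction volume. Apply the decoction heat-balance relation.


V_dec = V_total·(T_target − T_start)/(T_boil − T_start)
V_dec = 30.9·(70.8 − 52.0)/(100 − 52.0)

12.1025 L


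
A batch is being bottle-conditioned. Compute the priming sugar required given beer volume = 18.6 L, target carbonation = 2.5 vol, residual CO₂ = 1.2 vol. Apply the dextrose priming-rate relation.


sugar = (target − residual)·4.0·V
sugar = (2.5 − 1.2)·4.0·18.6

96.7200 g


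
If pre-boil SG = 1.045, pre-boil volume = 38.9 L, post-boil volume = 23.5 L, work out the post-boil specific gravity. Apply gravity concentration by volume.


SG_post = 1 + (SG_pre − 1)·V_pre/V_post
pts_pre = (1.045 − 1)·1000 = 45.0000
pts_post = 45.0000·38.9/23.5 = 74.4894
SG_post = 1 + 74.4894/1000

1.0745


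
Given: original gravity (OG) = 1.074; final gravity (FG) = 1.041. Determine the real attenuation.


AA = (OG−FG)/(OG−1)·100;  RA = AA·0.8192
AA = (1.074 − 1.041)/(1.074 − 1)·100 = 44.5946
RA = 44.5946·0.8192

36.5319 %


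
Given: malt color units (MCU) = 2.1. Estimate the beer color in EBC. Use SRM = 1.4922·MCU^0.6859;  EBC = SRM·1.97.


SRM = 1.4922·2.1^0.6859 = 2.4822
EBC = 2.4822·1.97

4.8899 EBC


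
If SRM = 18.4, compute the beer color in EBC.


EBC = SRM · 1.97
EBC = 18.4 · 1.97

36.2480 EBC


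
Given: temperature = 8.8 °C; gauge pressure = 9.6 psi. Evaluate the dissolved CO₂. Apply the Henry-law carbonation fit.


vols = (P + 14.695)·(0.01821 + 0.09011·e^(−0.04·T))
vols = (9.6 + 14.695)·(0.01821 + 0.09011·e^(−0.04·8.8))

1.9820 volumes


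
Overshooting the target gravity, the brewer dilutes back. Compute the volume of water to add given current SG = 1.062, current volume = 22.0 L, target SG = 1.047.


V_water = V·((SG_curr − 1)/(SG_target − 1) − 1)
V_water = 22.0·((1.062 − 1)/(1.047 − 1) − 1)

7.0213 L


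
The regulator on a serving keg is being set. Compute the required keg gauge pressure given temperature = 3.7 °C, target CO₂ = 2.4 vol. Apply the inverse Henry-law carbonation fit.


psi = vols/(0.01821 + 0.09011·e^(−0.04·T)) − 14.695
psi = 2.4/(0.01821 + 0.09011·e^(−0.04·3.7)) − 14.695

10.3249 psi


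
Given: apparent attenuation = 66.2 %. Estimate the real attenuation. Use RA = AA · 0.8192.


RA = 66.2 · 0.8192

54.2310 %


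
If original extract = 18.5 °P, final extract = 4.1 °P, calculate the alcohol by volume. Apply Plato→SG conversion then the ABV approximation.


SG = 259/(259 − P);  ABV = (OG − FG)·131.25
OG = 259/(259 − 18.5) = 1.0769
FG = 259/(259 − 4.1) = 1.0161
ABV = (1.0769 − 1.0161)·131.25

7.9850 % ABV


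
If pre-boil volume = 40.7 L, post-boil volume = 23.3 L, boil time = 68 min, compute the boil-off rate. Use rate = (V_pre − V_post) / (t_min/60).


rate = (40.7 − 23.3) / (68/60)

15.3529 L/hr


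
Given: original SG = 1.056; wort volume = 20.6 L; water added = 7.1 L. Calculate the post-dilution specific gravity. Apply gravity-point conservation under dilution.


SG_new = 1 + (SG_old − 1)·V_old/(V_old + V_water)
pts = (1.056 − 1)·1000·20.6/(20.6 + 7.1) = 41.6462
SG_new = 1 + 41.6462/1000

1.0416


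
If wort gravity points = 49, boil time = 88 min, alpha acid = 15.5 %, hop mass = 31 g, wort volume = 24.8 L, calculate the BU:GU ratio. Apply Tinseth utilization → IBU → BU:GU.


U = 1.65·0.000125^(GP/1000)·(1−e^(−0.04t))/4.15;  IBU = (α/100)·m·U·1000/V;  BU:GU = IBU/GP
U = 1.65·0.000125^(49/1000)·(1−e^(−0.04·88))/4.15 = 0.2484
IBU = (15.5/100)·31·0.2484·1000/24.8 = 48.1257
BU:GU = 48.1257/49

0.9822


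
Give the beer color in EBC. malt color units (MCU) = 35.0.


SRM = 1.4922·MCU^0.6859;  EBC = SRM·1.97
SRM = 1.4922·35.0^0.6859 = 17.0963
EBC = 17.0963·1.97

33.6798 EBC


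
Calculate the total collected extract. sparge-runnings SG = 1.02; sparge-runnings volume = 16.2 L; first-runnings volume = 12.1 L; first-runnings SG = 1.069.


total = Σ (SG_i − 1)·1000·V_i
first = (1.069 − 1)·1000·12.1 = 834.9000
sparge = (1.02 − 1)·1000·16.2 = 324.0000
total = 834.9000 + 324.0000

1158.9000 gravity·L


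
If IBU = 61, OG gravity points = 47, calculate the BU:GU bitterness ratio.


BU:GU = IBU / OG_points
BU:GU = 61 / 47

1.2979


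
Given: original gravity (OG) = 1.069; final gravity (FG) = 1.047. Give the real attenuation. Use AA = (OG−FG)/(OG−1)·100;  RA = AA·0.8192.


AA = (1.069 − 1.047)/(1.069 − 1)·100 = 31.8841
RA = 31.8841·0.8192

26.1194 %


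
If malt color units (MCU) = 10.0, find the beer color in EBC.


SRM = 1.4922·MCU^0.6859;  EBC = SRM·1.97
SRM = 1.4922·10.0^0.6859 = 7.2398
EBC = 7.2398·1.97

14.2624 EBC


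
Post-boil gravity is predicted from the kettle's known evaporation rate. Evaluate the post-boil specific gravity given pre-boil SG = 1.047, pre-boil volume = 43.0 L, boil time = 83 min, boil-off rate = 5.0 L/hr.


V_post = V_pre − rate·(t/60);  SG_post = 1 + (SG_pre−1)·V_pre/V_post
V_post = 43.0 − 5.0·(83/60) = 36.0833
SG_post = 1 + (1.047 − 1)·43.0/36.0833

1.0560


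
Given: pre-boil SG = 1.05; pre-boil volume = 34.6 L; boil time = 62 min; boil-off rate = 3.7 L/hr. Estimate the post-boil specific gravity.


V_post = V_pre − rate·(t/60);  SG_post = 1 + (SG_pre−1)·V_pre/V_post
V_post = 34.6 − 3.7·(62/60) = 30.7767
SG_post = 1 + (1.05 − 1)·34.6/30.7767

1.0562


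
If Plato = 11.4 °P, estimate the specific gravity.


SG = 259/(259 − P)
SG = 259/(259 − 11.4)

1.0460


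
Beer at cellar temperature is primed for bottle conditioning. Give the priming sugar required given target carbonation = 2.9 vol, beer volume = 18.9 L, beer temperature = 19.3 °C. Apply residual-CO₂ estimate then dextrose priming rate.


residual = 14.695·(0.01821 + 0.09011·e^(−0.04·T));  sugar = (target − residual)·4.0·V
residual = 14.695·(0.01821 + 0.09011·e^(−0.04·19.3)) = 0.8795
sugar = (2.9 − 0.8795)·4.0·18.9

152.7515 g


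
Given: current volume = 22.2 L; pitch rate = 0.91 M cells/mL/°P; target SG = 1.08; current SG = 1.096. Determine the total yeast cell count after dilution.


V_w = V·((SG_c−1)/(SG_t−1)−1);  °P = 259 − 259/SG_t;  cells = rate·(V+V_w)·°P
V_w = 22.2·((1.096−1)/(1.08−1)−1) = 4.4400
V_final = 22.2 + 4.4400 = 26.6400
°P = 259 − 259/1.08 = 19.1852
cells = 0.91·26.6400·19.1852

465.0949 billion cells


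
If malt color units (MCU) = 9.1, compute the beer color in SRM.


SRM = 1.4922 · MCU^0.6859
SRM = 1.4922 · 9.1^0.6859

6.7863 SRM


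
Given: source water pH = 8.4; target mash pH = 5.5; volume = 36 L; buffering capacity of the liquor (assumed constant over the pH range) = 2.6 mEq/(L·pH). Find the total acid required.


acid = buffering capacity · (pH_source − pH_target) · V
acid = 2.6 · (8.4 − 5.5) · 36

271.4400 mEq


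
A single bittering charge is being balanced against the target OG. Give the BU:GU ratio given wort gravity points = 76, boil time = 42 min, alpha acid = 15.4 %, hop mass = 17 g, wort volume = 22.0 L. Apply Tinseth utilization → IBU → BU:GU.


U = 1.65·0.000125^(GP/1000)·(1−e^(−0.04t))/4.15;  IBU = (α/100)·m·U·1000/V;  BU:GU = IBU/GP
U = 1.65·0.000125^(76/1000)·(1−e^(−0.04·42))/4.15 = 0.1634
IBU = (15.4/100)·17·0.1634·1000/22.0 = 19.4434
BU:GU = 19.4434/76

0.2558


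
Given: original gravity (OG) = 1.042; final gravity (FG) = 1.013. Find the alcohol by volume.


ABV = (OG − FG) · 131.25
ABV = (1.042 − 1.013) · 131.25

3.8063 % ABV


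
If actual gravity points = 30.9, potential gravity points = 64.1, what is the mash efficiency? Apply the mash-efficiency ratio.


efficiency = actual / potential × 100
efficiency = 30.9 / 64.1 × 100

48.2059 %


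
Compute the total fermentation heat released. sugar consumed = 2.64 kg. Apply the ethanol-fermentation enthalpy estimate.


Q = m_sugar · 590 kJ/kg
Q = 2.64 · 590

1557.6000 kJ


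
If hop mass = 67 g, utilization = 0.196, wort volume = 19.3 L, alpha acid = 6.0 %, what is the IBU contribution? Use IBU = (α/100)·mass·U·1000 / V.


IBU = (6.0/100)·67·0.196·1000 / 19.3

40.8249 IBU


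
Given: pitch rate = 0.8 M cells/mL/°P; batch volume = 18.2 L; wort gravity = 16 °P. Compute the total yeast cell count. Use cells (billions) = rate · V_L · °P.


cells = 0.8 · 18.2 · 16

232.9600 billion cells


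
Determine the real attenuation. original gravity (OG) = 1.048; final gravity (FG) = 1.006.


AA = (OG−FG)/(OG−1)·100;  RA = AA·0.8192
AA = (1.048 − 1.006)/(1.048 − 1)·100 = 87.5000
RA = 87.5000·0.8192

71.6800 %


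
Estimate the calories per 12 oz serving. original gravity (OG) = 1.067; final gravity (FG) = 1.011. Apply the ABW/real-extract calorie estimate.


ABW = (OG−FG)·131.25·0.79/FG;  °P = 259 − 259/SG (for OG→OE and FG→AE);  RE = 0.1808·OE + 0.8192·AE;  Cal = (6.9·ABW + 4·(RE−0.1))·FG·3.55
ABW = (1.067 − 1.011)·131.25·0.79/1.011 = 5.7433
OE = 259 − 259/1.067 = 16.2634 °P
AE = 259 − 259/1.011 = 2.8180 °P
RE = 0.1808·16.2634 + 0.8192·2.8180 = 5.2489 °P
Cal = (6.9·5.7433 + 4·(5.2489−0.1))·1.011·3.55

216.1492 kcal


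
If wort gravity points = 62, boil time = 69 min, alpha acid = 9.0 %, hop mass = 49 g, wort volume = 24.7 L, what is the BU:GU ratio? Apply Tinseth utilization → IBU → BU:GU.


U = 1.65·0.000125^(GP/1000)·(1−e^(−0.04t))/4.15;  IBU = (α/100)·m·U·1000/V;  BU:GU = IBU/GP
U = 1.65·0.000125^(62/1000)·(1−e^(−0.04·69))/4.15 = 0.2133
IBU = (9.0/100)·49·0.2133·1000/24.7 = 38.0882
BU:GU = 38.0882/62

0.6143


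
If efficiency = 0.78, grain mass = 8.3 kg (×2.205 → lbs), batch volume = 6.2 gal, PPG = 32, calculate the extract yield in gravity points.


points = lbs × PPG × eff / vol
lbs = 8.3 × 2.205 = 18.3015
points = 18.3015 × 32 × 0.78 / 6.2

73.6783 points


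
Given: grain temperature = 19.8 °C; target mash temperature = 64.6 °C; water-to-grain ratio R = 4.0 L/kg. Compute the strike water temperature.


T_strike = (0.41/R)·(T_mash − T_grain) + T_mash
T_strike = (0.41/4.0)·(64.6 − 19.8) + 64.6

69.1920 °C


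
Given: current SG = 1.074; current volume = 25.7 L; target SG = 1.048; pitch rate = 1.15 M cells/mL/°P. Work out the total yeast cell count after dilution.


V_w = V·((SG_c−1)/(SG_t−1)−1);  °P = 259 − 259/SG_t;  cells = rate·(V+V_w)·°P
V_w = 25.7·((1.074−1)/(1.048−1)−1) = 13.9208
V_final = 25.7 + 13.9208 = 39.6208
°P = 259 − 259/1.048 = 11.8626
cells = 1.15·39.6208·11.8626

540.5068 billion cells


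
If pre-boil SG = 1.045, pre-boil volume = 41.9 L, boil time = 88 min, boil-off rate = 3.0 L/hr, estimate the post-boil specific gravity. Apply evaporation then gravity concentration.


V_post = V_pre − rate·(t/60);  SG_post = 1 + (SG_pre−1)·V_pre/V_post
V_post = 41.9 − 3.0·(88/60) = 37.5000
SG_post = 1 + (1.045 − 1)·41.9/37.5000

1.0503


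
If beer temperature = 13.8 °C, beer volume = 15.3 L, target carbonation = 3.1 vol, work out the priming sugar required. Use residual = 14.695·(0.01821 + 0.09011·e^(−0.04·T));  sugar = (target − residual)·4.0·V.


residual = 14.695·(0.01821 + 0.09011·e^(−0.04·13.8)) = 1.0300
sugar = (3.1 − 1.0300)·4.0·15.3

126.6811 g


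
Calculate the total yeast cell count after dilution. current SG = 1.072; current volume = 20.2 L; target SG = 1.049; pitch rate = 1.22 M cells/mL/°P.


V_w = V·((SG_c−1)/(SG_t−1)−1);  °P = 259 − 259/SG_t;  cells = rate·(V+V_w)·°P
V_w = 20.2·((1.072−1)/(1.049−1)−1) = 9.4816
V_final = 20.2 + 9.4816 = 29.6816
°P = 259 − 259/1.049 = 12.0982
cells = 1.22·29.6816·12.0982

438.0947 billion cells


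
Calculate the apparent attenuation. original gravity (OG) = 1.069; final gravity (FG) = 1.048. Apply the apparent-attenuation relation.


AA = (OG − FG)/(OG − 1) · 100
AA = (1.069 − 1.048)/(1.069 − 1) · 100

30.4348 %


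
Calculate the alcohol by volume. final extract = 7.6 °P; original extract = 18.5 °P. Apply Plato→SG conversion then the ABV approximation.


SG = 259/(259 − P);  ABV = (OG − FG)·131.25
OG = 259/(259 − 18.5) = 1.0769
FG = 259/(259 − 7.6) = 1.0302
ABV = (1.0769 − 1.0302)·131.25

6.1284 % ABV


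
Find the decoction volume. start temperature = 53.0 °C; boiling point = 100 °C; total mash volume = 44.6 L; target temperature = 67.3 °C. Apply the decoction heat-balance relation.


V_dec = V_total·(T_target − T_start)/(T_boil − T_start)
V_dec = 44.6·(67.3 − 53.0)/(100 − 53.0)

13.5698 L


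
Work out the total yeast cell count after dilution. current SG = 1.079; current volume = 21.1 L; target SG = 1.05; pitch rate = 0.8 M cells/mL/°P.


V_w = V·((SG_c−1)/(SG_t−1)−1);  °P = 259 − 259/SG_t;  cells = rate·(V+V_w)·°P
V_w = 21.1·((1.079−1)/(1.05−1)−1) = 12.2380
V_final = 21.1 + 12.2380 = 33.3380
°P = 259 − 259/1.05 = 12.3333
cells = 0.8·33.3380·12.3333

328.9349 billion cells


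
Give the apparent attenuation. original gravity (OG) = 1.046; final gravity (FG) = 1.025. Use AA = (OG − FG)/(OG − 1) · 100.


AA = (1.046 − 1.025)/(1.046 − 1) · 100

45.6522 %


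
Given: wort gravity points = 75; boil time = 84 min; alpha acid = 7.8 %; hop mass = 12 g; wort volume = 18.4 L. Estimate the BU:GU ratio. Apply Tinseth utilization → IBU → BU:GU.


U = 1.65·0.000125^(GP/1000)·(1−e^(−0.04t))/4.15;  IBU = (α/100)·m·U·1000/V;  BU:GU = IBU/GP
U = 1.65·0.000125^(75/1000)·(1−e^(−0.04·84))/4.15 = 0.1956
IBU = (7.8/100)·12·0.1956·1000/18.4 = 9.9497
BU:GU = 9.9497/75

0.1327


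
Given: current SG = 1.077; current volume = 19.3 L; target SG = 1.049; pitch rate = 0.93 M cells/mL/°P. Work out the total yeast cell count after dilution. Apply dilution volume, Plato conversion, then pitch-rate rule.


V_w = V·((SG_c−1)/(SG_t−1)−1);  °P = 259 − 259/SG_t;  cells = rate·(V+V_w)·°P
V_w = 19.3·((1.077−1)/(1.049−1)−1) = 11.0286
V_final = 19.3 + 11.0286 = 30.3286
°P = 259 − 259/1.049 = 12.0982
cells = 0.93·30.3286·12.0982

341.2363 billion cells


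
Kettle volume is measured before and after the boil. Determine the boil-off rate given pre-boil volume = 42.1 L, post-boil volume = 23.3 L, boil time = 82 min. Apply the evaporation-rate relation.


rate = (V_pre − V_post) / (t_min/60)
rate = (42.1 − 23.3) / (82/60)

13.7561 L/hr


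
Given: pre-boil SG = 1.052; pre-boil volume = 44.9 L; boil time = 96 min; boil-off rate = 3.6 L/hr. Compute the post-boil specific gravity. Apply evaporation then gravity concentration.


V_post = V_pre − rate·(t/60);  SG_post = 1 + (SG_pre−1)·V_pre/V_post
V_post = 44.9 − 3.6·(96/60) = 39.1400
SG_post = 1 + (1.052 − 1)·44.9/39.1400

1.0597


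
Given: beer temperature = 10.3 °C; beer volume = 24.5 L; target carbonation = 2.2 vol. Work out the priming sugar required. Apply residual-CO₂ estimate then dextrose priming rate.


residual = 14.695·(0.01821 + 0.09011·e^(−0.04·T));  sugar = (target − residual)·4.0·V
residual = 14.695·(0.01821 + 0.09011·e^(−0.04·10.3)) = 1.1446
sugar = (2.2 − 1.1446)·4.0·24.5

103.4269 g


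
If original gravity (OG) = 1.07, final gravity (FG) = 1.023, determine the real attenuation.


AA = (OG−FG)/(OG−1)·100;  RA = AA·0.8192
AA = (1.07 − 1.023)/(1.07 − 1)·100 = 67.1429
RA = 67.1429·0.8192

55.0034 %


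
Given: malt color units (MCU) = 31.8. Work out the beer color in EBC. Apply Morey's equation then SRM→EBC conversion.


SRM = 1.4922·MCU^0.6859;  EBC = SRM·1.97
SRM = 1.4922·31.8^0.6859 = 16.0082
EBC = 16.0082·1.97

31.5361 EBC


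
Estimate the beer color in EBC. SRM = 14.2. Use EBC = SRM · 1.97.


EBC = 14.2 · 1.97

27.9740 EBC


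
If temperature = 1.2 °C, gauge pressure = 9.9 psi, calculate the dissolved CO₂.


vols = (P + 14.695)·(0.01821 + 0.09011·e^(−0.04·T))
vols = (9.9 + 14.695)·(0.01821 + 0.09011·e^(−0.04·1.2))

2.5603 volumes


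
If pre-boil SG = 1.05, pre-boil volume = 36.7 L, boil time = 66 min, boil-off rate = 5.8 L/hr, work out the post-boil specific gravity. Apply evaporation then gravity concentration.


V_post = V_pre − rate·(t/60);  SG_post = 1 + (SG_pre−1)·V_pre/V_post
V_post = 36.7 − 5.8·(66/60) = 30.3200
SG_post = 1 + (1.05 − 1)·36.7/30.3200

1.0605


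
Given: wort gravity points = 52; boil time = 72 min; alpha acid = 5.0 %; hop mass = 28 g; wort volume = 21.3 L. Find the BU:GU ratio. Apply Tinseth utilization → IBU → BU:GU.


U = 1.65·0.000125^(GP/1000)·(1−e^(−0.04t))/4.15;  IBU = (α/100)·m·U·1000/V;  BU:GU = IBU/GP
U = 1.65·0.000125^(52/1000)·(1−e^(−0.04·72))/4.15 = 0.2352
IBU = (5.0/100)·28·0.2352·1000/21.3 = 15.4573
BU:GU = 15.4573/52

0.2973


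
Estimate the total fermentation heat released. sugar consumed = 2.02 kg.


Q = m_sugar · 590 kJ/kg
Q = 2.02 · 590

1191.8000 kJ


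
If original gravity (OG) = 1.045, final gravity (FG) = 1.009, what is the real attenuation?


AA = (OG−FG)/(OG−1)·100;  RA = AA·0.8192
AA = (1.045 − 1.009)/(1.045 − 1)·100 = 80.0000
RA = 80.0000·0.8192

65.5360 %


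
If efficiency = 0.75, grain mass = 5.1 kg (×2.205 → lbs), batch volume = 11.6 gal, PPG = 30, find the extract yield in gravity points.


points = lbs × PPG × eff / vol
lbs = 5.1 × 2.205 = 11.2455
points = 11.2455 × 30 × 0.75 / 11.6

21.8124 points


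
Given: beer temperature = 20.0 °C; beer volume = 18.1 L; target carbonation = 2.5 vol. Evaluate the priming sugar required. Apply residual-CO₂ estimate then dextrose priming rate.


residual = 14.695·(0.01821 + 0.09011·e^(−0.04·T));  sugar = (target − residual)·4.0·V
residual = 14.695·(0.01821 + 0.09011·e^(−0.04·20.0)) = 0.8626
sugar = (2.5 − 0.8626)·4.0·18.1

118.5490 g


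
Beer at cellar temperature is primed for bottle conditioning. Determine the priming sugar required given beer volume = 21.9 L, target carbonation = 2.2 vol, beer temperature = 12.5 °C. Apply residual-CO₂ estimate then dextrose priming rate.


residual = 14.695·(0.01821 + 0.09011·e^(−0.04·T));  sugar = (target − residual)·4.0·V
residual = 14.695·(0.01821 + 0.09011·e^(−0.04·12.5)) = 1.0707
sugar = (2.2 − 1.0707)·4.0·21.9

98.9229 g


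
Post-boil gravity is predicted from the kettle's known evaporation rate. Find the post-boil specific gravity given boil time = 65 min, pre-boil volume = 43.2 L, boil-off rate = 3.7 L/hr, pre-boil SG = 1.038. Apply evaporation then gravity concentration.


V_post = V_pre − rate·(t/60);  SG_post = 1 + (SG_pre−1)·V_pre/V_post
V_post = 43.2 − 3.7·(65/60) = 39.1917
SG_post = 1 + (1.038 − 1)·43.2/39.1917

1.0419


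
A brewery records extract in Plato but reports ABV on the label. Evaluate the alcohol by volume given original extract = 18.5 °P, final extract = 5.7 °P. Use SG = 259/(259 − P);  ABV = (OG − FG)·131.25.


OG = 259/(259 − 18.5) = 1.0769
FG = 259/(259 − 5.7) = 1.0225
ABV = (1.0769 − 1.0225)·131.25

7.1426 % ABV


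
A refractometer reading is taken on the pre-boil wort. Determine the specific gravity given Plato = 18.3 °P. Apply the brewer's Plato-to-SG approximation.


SG = 259/(259 − P)
SG = 259/(259 − 18.3)

1.0760


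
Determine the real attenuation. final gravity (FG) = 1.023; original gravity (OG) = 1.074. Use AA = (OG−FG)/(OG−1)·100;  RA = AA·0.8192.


AA = (1.074 − 1.023)/(1.074 − 1)·100 = 68.9189
RA = 68.9189·0.8192

56.4584 %


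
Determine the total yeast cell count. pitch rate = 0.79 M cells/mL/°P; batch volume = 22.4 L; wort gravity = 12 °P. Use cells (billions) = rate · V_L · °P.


cells = 0.79 · 22.4 · 12

212.3520 billion cells


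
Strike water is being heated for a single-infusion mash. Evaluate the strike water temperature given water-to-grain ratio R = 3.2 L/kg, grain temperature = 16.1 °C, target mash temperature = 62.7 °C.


T_strike = (0.41/R)·(T_mash − T_grain) + T_mash
T_strike = (0.41/3.2)·(62.7 − 16.1) + 62.7

68.6706 °C


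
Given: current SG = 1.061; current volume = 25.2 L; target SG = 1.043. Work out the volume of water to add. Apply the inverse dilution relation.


V_water = V·((SG_curr − 1)/(SG_target − 1) − 1)
V_water = 25.2·((1.061 − 1)/(1.043 − 1) − 1)

10.5488 L


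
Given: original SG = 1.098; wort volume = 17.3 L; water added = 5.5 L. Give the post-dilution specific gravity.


SG_new = 1 + (SG_old − 1)·V_old/(V_old + V_water)
pts = (1.098 − 1)·1000·17.3/(17.3 + 5.5) = 74.3596
SG_new = 1 + 74.3596/1000

1.0744


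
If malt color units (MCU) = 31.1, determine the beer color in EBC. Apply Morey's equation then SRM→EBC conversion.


SRM = 1.4922·MCU^0.6859;  EBC = SRM·1.97
SRM = 1.4922·31.1^0.6859 = 15.7656
EBC = 15.7656·1.97

31.0583 EBC


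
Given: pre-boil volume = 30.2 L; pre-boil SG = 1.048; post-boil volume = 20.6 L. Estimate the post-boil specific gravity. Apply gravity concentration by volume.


SG_post = 1 + (SG_pre − 1)·V_pre/V_post
pts_pre = (1.048 − 1)·1000 = 48.0000
pts_post = 48.0000·30.2/20.6 = 70.3689
SG_post = 1 + 70.3689/1000

1.0704


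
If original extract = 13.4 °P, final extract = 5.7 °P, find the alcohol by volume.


SG = 259/(259 − P);  ABV = (OG − FG)·131.25
OG = 259/(259 − 13.4) = 1.0546
FG = 259/(259 − 5.7) = 1.0225
ABV = (1.0546 − 1.0225)·131.25

4.2075 % ABV


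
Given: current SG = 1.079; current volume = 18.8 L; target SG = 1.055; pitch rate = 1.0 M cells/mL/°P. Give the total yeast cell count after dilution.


V_w = V·((SG_c−1)/(SG_t−1)−1);  °P = 259 − 259/SG_t;  cells = rate·(V+V_w)·°P
V_w = 18.8·((1.079−1)/(1.055−1)−1) = 8.2036
V_final = 18.8 + 8.2036 = 27.0036
°P = 259 − 259/1.055 = 13.5024
cells = 1.0·27.0036·13.5024

364.6131 billion cells


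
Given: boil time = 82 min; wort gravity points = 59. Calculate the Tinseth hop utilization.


U = 1.65·0.000125^(GP/1000) · (1 − e^(−0.04·t))/4.15
bigness = 1.65·0.000125^(59/1000) = 0.9710
boil_factor = (1 − e^(−0.04·82))/4.15 = 0.2319
U = 0.9710 · 0.2319

0.2252


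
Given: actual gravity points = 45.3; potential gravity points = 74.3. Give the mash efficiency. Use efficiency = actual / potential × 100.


efficiency = 45.3 / 74.3 × 100

60.9690 %


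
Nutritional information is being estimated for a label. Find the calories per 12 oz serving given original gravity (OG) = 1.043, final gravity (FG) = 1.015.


ABW = (OG−FG)·131.25·0.79/FG;  °P = 259 − 259/SG (for OG→OE and FG→AE);  RE = 0.1808·OE + 0.8192·AE;  Cal = (6.9·ABW + 4·(RE−0.1))·FG·3.55
ABW = (1.043 − 1.015)·131.25·0.79/1.015 = 2.8603
OE = 259 − 259/1.043 = 10.6779 °P
AE = 259 − 259/1.015 = 3.8276 °P
RE = 0.1808·10.6779 + 0.8192·3.8276 = 5.0661 °P
Cal = (6.9·2.8603 + 4·(5.0661−0.1))·1.015·3.55

142.6917 kcal


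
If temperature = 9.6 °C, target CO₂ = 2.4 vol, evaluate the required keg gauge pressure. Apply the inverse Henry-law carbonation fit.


psi = vols/(0.01821 + 0.09011·e^(−0.04·T)) − 14.695
psi = 2.4/(0.01821 + 0.09011·e^(−0.04·9.6)) − 14.695

15.4608 psi


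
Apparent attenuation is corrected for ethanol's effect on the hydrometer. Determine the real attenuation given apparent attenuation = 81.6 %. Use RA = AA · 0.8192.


RA = 81.6 · 0.8192

66.8467 %


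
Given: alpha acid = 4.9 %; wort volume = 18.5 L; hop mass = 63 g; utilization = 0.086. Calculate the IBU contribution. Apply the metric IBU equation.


IBU = (α/100)·mass·U·1000 / V
IBU = (4.9/100)·63·0.086·1000 / 18.5

14.3504 IBU


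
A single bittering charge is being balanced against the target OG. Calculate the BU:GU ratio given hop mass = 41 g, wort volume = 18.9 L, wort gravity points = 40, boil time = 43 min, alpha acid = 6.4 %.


U = 1.65·0.000125^(GP/1000)·(1−e^(−0.04t))/4.15;  IBU = (α/100)·m·U·1000/V;  BU:GU = IBU/GP
U = 1.65·0.000125^(40/1000)·(1−e^(−0.04·43))/4.15 = 0.2278
IBU = (6.4/100)·41·0.2278·1000/18.9 = 31.6317
BU:GU = 31.6317/40

0.7908


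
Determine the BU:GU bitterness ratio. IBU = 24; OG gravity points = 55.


BU:GU = IBU / OG_points
BU:GU = 24 / 55

0.4364


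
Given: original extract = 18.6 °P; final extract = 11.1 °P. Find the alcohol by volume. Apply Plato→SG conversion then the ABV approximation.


SG = 259/(259 − P);  ABV = (OG − FG)·131.25
OG = 259/(259 − 18.6) = 1.0774
FG = 259/(259 − 11.1) = 1.0448
ABV = (1.0774 − 1.0448)·131.25

4.2781 % ABV


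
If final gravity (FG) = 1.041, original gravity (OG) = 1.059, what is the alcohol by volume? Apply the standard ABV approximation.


ABV = (OG − FG) · 131.25
ABV = (1.059 − 1.041) · 131.25

2.3625 % ABV


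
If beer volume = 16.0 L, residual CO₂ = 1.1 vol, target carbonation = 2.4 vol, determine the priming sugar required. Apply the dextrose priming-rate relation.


sugar = (target − residual)·4.0·V
sugar = (2.4 − 1.1)·4.0·16.0

83.2000 g


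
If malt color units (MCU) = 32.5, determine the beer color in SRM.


SRM = 1.4922 · MCU^0.6859
SRM = 1.4922 · 32.5^0.6859

16.2490 SRM


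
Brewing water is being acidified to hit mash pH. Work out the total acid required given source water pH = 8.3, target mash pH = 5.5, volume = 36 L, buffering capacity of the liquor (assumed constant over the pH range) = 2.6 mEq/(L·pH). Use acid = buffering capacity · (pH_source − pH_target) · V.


acid = 2.6 · (8.3 − 5.5) · 36

262.0800 mEq


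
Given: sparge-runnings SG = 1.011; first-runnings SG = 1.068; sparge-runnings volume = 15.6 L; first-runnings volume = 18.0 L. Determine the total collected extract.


total = Σ (SG_i − 1)·1000·V_i
first = (1.068 − 1)·1000·18.0 = 1224.0000
sparge = (1.011 − 1)·1000·15.6 = 171.6000
total = 1224.0000 + 171.6000

1395.6000 gravity·L


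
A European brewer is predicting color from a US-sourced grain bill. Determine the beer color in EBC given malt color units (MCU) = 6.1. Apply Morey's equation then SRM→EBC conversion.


SRM = 1.4922·MCU^0.6859;  EBC = SRM·1.97
SRM = 1.4922·6.1^0.6859 = 5.1580
EBC = 5.1580·1.97

10.1613 EBC
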